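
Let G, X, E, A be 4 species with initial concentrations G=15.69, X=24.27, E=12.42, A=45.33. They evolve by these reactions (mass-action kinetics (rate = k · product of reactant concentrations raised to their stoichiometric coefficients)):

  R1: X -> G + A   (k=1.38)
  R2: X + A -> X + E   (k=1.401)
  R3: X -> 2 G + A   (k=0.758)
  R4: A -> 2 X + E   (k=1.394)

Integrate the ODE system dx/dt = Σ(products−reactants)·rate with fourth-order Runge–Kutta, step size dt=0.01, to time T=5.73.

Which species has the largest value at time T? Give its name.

Dominant species at T: E

RK4 with dt=0.01: 573 steps to T=5.73. Trajectory (selected grid times):
t=0.00: G=15.69 X=24.27 E=12.42 A=45.33
t=0.64: G=45.16 X=8.49 E=78.12 A=1.38
t=1.27: G=55.09 X=3.45 E=85.61 A=1.23
t=1.91: G=59.85 X=1.97 E=89.29 A=1.07
t=2.55: G=62.97 X=1.47 E=91.70 A=0.95
t=3.18: G=65.43 X=1.25 E=93.59 A=0.88
t=3.82: G=67.64 X=1.15 E=95.27 A=0.83
t=4.46: G=69.71 X=1.09 E=96.82 A=0.81
t=5.09: G=71.65 X=1.05 E=98.28 A=0.79
t=5.73: G=73.58 X=1.03 E=99.71 A=0.78
At T=5.73: G=73.58 X=1.03 E=99.71 A=0.78; the largest is E.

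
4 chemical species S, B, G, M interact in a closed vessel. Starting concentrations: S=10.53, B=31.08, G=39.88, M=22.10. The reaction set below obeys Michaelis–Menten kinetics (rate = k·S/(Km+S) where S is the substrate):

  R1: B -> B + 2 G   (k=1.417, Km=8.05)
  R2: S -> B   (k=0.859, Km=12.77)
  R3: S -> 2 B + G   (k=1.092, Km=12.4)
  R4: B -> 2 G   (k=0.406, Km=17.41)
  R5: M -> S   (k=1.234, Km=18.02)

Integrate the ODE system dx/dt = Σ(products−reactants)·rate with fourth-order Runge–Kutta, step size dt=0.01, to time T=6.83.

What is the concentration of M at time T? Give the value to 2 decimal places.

RK4 with dt=0.01: 683 steps to T=6.83. Trajectory (selected grid times):
t=0.00: S=10.53 B=31.08 G=39.88 M=22.10
t=0.76: S=10.37 B=31.93 G=42.37 M=21.59
t=1.52: S=10.21 B=32.78 G=44.87 M=21.08
t=2.28: S=10.05 B=33.61 G=47.39 M=20.57
t=3.04: S=9.89 B=34.43 G=49.91 M=20.08
t=3.79: S=9.74 B=35.23 G=52.40 M=19.59
t=4.55: S=9.58 B=36.03 G=54.94 M=19.11
t=5.31: S=9.42 B=36.82 G=57.48 M=18.63
t=6.07: S=9.26 B=37.60 G=60.02 M=18.15
t=6.83: S=9.10 B=38.37 G=62.58 M=17.69
Read off M at T=6.83: 17.69

M at T = 17.69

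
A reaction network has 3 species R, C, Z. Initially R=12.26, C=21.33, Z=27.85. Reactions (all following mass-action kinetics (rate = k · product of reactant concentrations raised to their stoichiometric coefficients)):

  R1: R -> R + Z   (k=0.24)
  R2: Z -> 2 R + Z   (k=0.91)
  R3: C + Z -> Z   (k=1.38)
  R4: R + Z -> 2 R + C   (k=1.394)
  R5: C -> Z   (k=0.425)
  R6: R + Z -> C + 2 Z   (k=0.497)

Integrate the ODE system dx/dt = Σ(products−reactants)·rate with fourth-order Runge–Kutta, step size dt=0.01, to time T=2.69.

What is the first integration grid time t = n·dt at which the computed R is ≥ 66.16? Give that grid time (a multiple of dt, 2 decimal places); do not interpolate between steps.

Threshold first reached at t = 0.82

RK4 with dt=0.01: 269 steps to T=2.69. Trajectory (selected grid times):
t=0.00: R=12.26 C=21.33 Z=27.85
t=0.30: R=49.34 C=38.09 Z=0.64
t=0.60: R=58.66 C=41.75 Z=0.61
t=0.81: R=65.92 C=45.15 Z=0.59
t=0.82: R=66.28 C=45.33 Z=0.59
t=0.90: R=69.23 C=46.81 Z=0.59
t=1.20: R=81.34 C=53.25 Z=0.58
t=1.49: R=94.78 C=60.84 Z=0.57
t=1.79: R=110.82 C=70.24 Z=0.57
t=2.09: R=129.41 C=81.38 Z=0.57
t=2.39: R=150.99 C=94.50 Z=0.56
t=2.69: R=176.05 C=109.89 Z=0.56
R(0.81)=65.915 < 66.16 but R(0.82)=66.277 ≥ 66.16, so the first grid time is t=0.82.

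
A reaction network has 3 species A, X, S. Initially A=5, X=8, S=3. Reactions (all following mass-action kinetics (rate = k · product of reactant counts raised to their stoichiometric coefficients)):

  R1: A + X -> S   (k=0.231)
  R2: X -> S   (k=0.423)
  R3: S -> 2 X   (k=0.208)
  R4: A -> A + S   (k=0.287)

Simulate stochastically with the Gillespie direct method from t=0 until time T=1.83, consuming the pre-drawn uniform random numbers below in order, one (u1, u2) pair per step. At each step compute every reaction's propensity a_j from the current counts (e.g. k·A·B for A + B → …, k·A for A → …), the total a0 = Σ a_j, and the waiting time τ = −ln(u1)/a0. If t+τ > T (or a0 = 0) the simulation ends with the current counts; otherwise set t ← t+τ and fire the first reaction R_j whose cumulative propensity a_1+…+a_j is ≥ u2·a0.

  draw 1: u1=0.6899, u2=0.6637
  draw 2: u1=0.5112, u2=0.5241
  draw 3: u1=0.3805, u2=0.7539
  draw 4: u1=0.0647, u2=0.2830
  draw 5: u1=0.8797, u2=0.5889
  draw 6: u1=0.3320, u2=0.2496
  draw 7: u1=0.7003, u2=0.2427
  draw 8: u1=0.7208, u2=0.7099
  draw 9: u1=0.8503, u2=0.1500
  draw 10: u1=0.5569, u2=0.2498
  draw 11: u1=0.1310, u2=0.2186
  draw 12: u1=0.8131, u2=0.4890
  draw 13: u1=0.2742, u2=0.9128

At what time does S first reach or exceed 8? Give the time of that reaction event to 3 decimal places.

Threshold first reached at t = 0.489

t=0.000: A=5 X=8 S=3
Draw 1: a1=9.240, a2=3.384, a3=0.624, a4=1.435, a0=14.683; τ=−ln(0.6899)/14.683=0.025 → t=0.025; u2·a0=0.6637·14.683=9.745; a1=9.240 < 9.745 ≤ a1+a2=12.624 → R2 fires; A=5 X=7 S=4
Draw 2: a1=8.085, a2=2.961, a3=0.832, a4=1.435, a0=13.313; τ=−ln(0.5112)/13.313=0.050 → t=0.076; u2·a0=0.5241·13.313=6.977 ≤ a1=8.085 → R1 fires; A=4 X=6 S=5
Draw 3: a1=5.544, a2=2.538, a3=1.040, a4=1.148, a0=10.270; τ=−ln(0.3805)/10.270=0.094 → t=0.170; u2·a0=0.7539·10.270=7.743; a1=5.544 < 7.743 ≤ a1+a2=8.082 → R2 fires; A=4 X=5 S=6
Draw 4: a1=4.620, a2=2.115, a3=1.248, a4=1.148, a0=9.131; τ=−ln(0.0647)/9.131=0.300 → t=0.470; u2·a0=0.2830·9.131=2.584 ≤ a1=4.620 → R1 fires; A=3 X=4 S=7
Draw 5: a1=2.772, a2=1.692, a3=1.456, a4=0.861, a0=6.781; τ=−ln(0.8797)/6.781=0.019 → t=0.489; u2·a0=0.5889·6.781=3.993; a1=2.772 < 3.993 ≤ a1+a2=4.464 → R2 fires; A=3 X=3 S=8
Draw 6: a1=2.079, a2=1.269, a3=1.664, a4=0.861, a0=5.873; τ=−ln(0.3320)/5.873=0.188 → t=0.676; u2·a0=0.2496·5.873=1.466 ≤ a1=2.079 → R1 fires; A=2 X=2 S=9
Draw 7: a1=0.924, a2=0.846, a3=1.872, a4=0.574, a0=4.216; τ=−ln(0.7003)/4.216=0.084 → t=0.761; u2·a0=0.2427·4.216=1.023; a1=0.924 < 1.023 ≤ a1+a2=1.770 → R2 fires; A=2 X=1 S=10
Draw 8: a1=0.462, a2=0.423, a3=2.080, a4=0.574, a0=3.539; τ=−ln(0.7208)/3.539=0.093 → t=0.853; u2·a0=0.7099·3.539=2.512; a1+a2=0.885 < 2.512 ≤ a1+…+a3=2.965 → R3 fires; A=2 X=3 S=9
Draw 9: a1=1.386, a2=1.269, a3=1.872, a4=0.574, a0=5.101; τ=−ln(0.8503)/5.101=0.032 → t=0.885; u2·a0=0.1500·5.101=0.765 ≤ a1=1.386 → R1 fires; A=1 X=2 S=10
Draw 10: a1=0.462, a2=0.846, a3=2.080, a4=0.287, a0=3.675; τ=−ln(0.5569)/3.675=0.159 → t=1.044; u2·a0=0.2498·3.675=0.918; a1=0.462 < 0.918 ≤ a1+a2=1.308 → R2 fires; A=1 X=1 S=11
Draw 11: a1=0.231, a2=0.423, a3=2.288, a4=0.287, a0=3.229; τ=−ln(0.1310)/3.229=0.629 → t=1.674; u2·a0=0.2186·3.229=0.706; a1+a2=0.654 < 0.706 ≤ a1+…+a3=2.942 → R3 fires; A=1 X=3 S=10
Draw 12: a1=0.693, a2=1.269, a3=2.080, a4=0.287, a0=4.329; τ=−ln(0.8131)/4.329=0.048 → t=1.722; u2·a0=0.4890·4.329=2.117; a1+a2=1.962 < 2.117 ≤ a1+…+a3=4.042 → R3 fires; A=1 X=5 S=9
Draw 13: a1=1.155, a2=2.115, a3=1.872, a4=0.287, a0=5.429; τ=−ln(0.2742)/5.429=0.238 → t=1.960 > T=1.83: stop.
S first becomes ≥ 8 when it reaches 8 at the event at t=0.489.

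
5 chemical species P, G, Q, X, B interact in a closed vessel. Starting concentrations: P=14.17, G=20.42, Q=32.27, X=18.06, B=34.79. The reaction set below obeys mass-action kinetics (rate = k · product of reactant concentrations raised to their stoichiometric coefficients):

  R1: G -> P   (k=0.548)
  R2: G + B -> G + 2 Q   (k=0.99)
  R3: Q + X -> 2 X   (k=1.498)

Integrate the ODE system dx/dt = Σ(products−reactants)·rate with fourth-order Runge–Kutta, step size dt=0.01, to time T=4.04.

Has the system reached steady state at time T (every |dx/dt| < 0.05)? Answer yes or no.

RK4 with dt=0.01: 404 steps to T=4.04. Trajectory (selected grid times):
t=0.00: P=14.17 G=20.42 Q=32.27 X=18.06 B=34.79
t=0.45: P=18.63 G=15.96 Q=0.00 X=119.89 B=0.01
t=0.90: P=22.12 G=12.47 Q=0.00 X=119.91 B=0.00
t=1.35: P=24.85 G=9.74 Q=0.00 X=119.91 B=0.00
t=1.80: P=26.98 G=7.61 Q=0.00 X=119.91 B=0.00
t=2.24: P=28.61 G=5.98 Q=0.00 X=119.91 B=0.00
t=2.69: P=29.91 G=4.68 Q=0.00 X=119.91 B=0.00
t=3.14: P=30.94 G=3.65 Q=0.00 X=119.91 B=0.00
t=3.59: P=31.73 G=2.86 Q=0.00 X=119.91 B=0.00
t=4.04: P=32.36 G=2.23 Q=0.00 X=119.91 B=0.00
Rates at T: R1=1.2228, R2=0.0000, R3=0.0000
dx/dt at T (Σ net stoichiometry × rate): P=+1.2228, G=-1.2228, Q=-0.0000, X=+0.0000, B=-0.0000
Largest |dx/dt| is |+1.2228| (P) ≥ 0.05 → not steady.

Steady state at T: no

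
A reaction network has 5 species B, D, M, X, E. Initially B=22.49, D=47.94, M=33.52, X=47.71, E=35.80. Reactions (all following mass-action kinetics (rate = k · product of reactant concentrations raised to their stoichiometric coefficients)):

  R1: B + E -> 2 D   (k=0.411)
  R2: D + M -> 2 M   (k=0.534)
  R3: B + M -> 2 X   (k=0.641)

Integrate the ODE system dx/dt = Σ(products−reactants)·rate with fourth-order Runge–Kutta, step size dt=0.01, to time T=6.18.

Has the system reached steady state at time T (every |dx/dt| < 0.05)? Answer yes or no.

Steady state at T: yes

RK4 with dt=0.01: 618 steps to T=6.18. Trajectory (selected grid times):
t=0.00: B=22.49 D=47.94 M=33.52 X=47.71 E=35.80
t=0.69: B=0.00 D=0.00 M=80.26 X=78.49 E=28.70
t=1.37: B=0.00 D=0.00 M=80.26 X=78.49 E=28.70
t=2.06: B=0.00 D=0.00 M=80.26 X=78.49 E=28.70
t=2.75: B=0.00 D=0.00 M=80.26 X=78.49 E=28.70
t=3.43: B=0.00 D=0.00 M=80.26 X=78.49 E=28.70
t=4.12: B=0.00 D=0.00 M=80.26 X=78.49 E=28.70
t=4.81: B=0.00 D=0.00 M=80.26 X=78.49 E=28.70
t=5.49: B=0.00 D=0.00 M=80.26 X=78.49 E=28.70
t=6.18: B=0.00 D=0.00 M=80.26 X=78.49 E=28.70
Rates at T: R1=0.0000, R2=0.0000, R3=0.0000
dx/dt at T (Σ net stoichiometry × rate): B=-0.0000, D=-0.0000, M=+0.0000, X=+0.0000, E=-0.0000
Largest |dx/dt| is |-0.0000| (D) < 0.05 → steady.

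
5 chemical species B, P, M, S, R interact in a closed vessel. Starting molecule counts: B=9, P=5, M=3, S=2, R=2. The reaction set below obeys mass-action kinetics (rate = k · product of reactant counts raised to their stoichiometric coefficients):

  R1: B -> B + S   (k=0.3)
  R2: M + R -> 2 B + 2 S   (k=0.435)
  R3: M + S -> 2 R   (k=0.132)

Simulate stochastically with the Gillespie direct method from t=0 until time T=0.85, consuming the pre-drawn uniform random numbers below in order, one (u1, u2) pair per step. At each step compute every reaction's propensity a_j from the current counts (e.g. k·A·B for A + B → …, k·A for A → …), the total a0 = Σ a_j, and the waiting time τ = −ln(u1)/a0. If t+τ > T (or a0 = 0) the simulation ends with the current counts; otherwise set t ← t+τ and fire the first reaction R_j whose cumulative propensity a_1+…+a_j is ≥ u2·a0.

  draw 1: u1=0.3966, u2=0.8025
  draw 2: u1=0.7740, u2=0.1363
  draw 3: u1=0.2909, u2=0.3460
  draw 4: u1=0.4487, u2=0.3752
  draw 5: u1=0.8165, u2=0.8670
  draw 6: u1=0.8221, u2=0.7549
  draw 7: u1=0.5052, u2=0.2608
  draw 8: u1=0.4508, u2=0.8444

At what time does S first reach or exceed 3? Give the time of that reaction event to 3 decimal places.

t=0.000: B=9 P=5 M=3 S=2 R=2
Draw 1: a1=2.700, a2=2.610, a3=0.792, a0=6.102; τ=−ln(0.3966)/6.102=0.152 → t=0.152; u2·a0=0.8025·6.102=4.897; a1=2.700 < 4.897 ≤ a1+a2=5.310 → R2 fires; B=11 P=5 M=2 S=4 R=1
Draw 2: a1=3.300, a2=0.870, a3=1.056, a0=5.226; τ=−ln(0.7740)/5.226=0.049 → t=0.201; u2·a0=0.1363·5.226=0.712 ≤ a1=3.300 → R1 fires; B=11 P=5 M=2 S=5 R=1
Draw 3: a1=3.300, a2=0.870, a3=1.320, a0=5.490; τ=−ln(0.2909)/5.490=0.225 → t=0.425; u2·a0=0.3460·5.490=1.900 ≤ a1=3.300 → R1 fires; B=11 P=5 M=2 S=6 R=1
Draw 4: a1=3.300, a2=0.870, a3=1.584, a0=5.754; τ=−ln(0.4487)/5.754=0.139 → t=0.565; u2·a0=0.3752·5.754=2.159 ≤ a1=3.300 → R1 fires; B=11 P=5 M=2 S=7 R=1
Draw 5: a1=3.300, a2=0.870, a3=1.848, a0=6.018; τ=−ln(0.8165)/6.018=0.034 → t=0.598; u2·a0=0.8670·6.018=5.218; a1+a2=4.170 < 5.218 ≤ a1+…+a3=6.018 → R3 fires; B=11 P=5 M=1 S=6 R=3
Draw 6: a1=3.300, a2=1.305, a3=0.792, a0=5.397; τ=−ln(0.8221)/5.397=0.036 → t=0.635; u2·a0=0.7549·5.397=4.074; a1=3.300 < 4.074 ≤ a1+a2=4.605 → R2 fires; B=13 P=5 M=0 S=8 R=2
Draw 7: a1=3.900, a2=0.000, a3=0.000, a0=3.900; τ=−ln(0.5052)/3.900=0.175 → t=0.810; u2·a0=0.2608·3.900=1.017 ≤ a1=3.900 → R1 fires; B=13 P=5 M=0 S=9 R=2
Draw 8: a1=3.900, a2=0.000, a3=0.000, a0=3.900; τ=−ln(0.4508)/3.900=0.204 → t=1.014 > T=0.85: stop.
S first becomes ≥ 3 when it reaches 4 at the event at t=0.152.

Threshold first reached at t = 0.152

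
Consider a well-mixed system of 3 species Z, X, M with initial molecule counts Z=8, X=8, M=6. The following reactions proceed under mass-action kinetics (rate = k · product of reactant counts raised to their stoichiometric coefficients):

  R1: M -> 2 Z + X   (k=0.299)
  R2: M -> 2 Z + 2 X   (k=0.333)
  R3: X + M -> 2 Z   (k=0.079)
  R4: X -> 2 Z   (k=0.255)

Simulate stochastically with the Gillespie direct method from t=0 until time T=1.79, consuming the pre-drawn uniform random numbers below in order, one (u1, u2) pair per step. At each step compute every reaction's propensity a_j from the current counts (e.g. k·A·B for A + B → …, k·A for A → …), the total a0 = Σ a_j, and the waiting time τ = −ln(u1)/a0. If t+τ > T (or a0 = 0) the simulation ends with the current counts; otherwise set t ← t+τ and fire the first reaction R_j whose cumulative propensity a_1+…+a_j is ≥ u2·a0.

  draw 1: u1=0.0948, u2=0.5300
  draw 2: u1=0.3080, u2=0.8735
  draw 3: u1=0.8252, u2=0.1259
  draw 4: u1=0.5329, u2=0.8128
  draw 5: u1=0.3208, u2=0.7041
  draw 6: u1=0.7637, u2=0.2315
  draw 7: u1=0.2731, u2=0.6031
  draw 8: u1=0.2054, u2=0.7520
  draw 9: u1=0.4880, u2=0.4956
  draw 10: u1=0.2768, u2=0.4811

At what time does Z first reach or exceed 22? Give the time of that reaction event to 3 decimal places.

Threshold first reached at t = 1.086

t=0.000: Z=8 X=8 M=6
Draw 1: a1=1.794, a2=1.998, a3=3.792, a4=2.040, a0=9.624; τ=−ln(0.0948)/9.624=0.245 → t=0.245; u2·a0=0.5300·9.624=5.101; a1+a2=3.792 < 5.101 ≤ a1+…+a3=7.584 → R3 fires; Z=10 X=7 M=5
Draw 2: a1=1.495, a2=1.665, a3=2.765, a4=1.785, a0=7.710; τ=−ln(0.3080)/7.710=0.153 → t=0.398; u2·a0=0.8735·7.710=6.735; a1+…+a3=5.925 < 6.735 ≤ a1+…+a4=7.710 → R4 fires; Z=12 X=6 M=5
Draw 3: a1=1.495, a2=1.665, a3=2.370, a4=1.530, a0=7.060; τ=−ln(0.8252)/7.060=0.027 → t=0.425; u2·a0=0.1259·7.060=0.889 ≤ a1=1.495 → R1 fires; Z=14 X=7 M=4
Draw 4: a1=1.196, a2=1.332, a3=2.212, a4=1.785, a0=6.525; τ=−ln(0.5329)/6.525=0.096 → t=0.521; u2·a0=0.8128·6.525=5.304; a1+…+a3=4.740 < 5.304 ≤ a1+…+a4=6.525 → R4 fires; Z=16 X=6 M=4
Draw 5: a1=1.196, a2=1.332, a3=1.896, a4=1.530, a0=5.954; τ=−ln(0.3208)/5.954=0.191 → t=0.712; u2·a0=0.7041·5.954=4.192; a1+a2=2.528 < 4.192 ≤ a1+…+a3=4.424 → R3 fires; Z=18 X=5 M=3
Draw 6: a1=0.897, a2=0.999, a3=1.185, a4=1.275, a0=4.356; τ=−ln(0.7637)/4.356=0.062 → t=0.774; u2·a0=0.2315·4.356=1.008; a1=0.897 < 1.008 ≤ a1+a2=1.896 → R2 fires; Z=20 X=7 M=2
Draw 7: a1=0.598, a2=0.666, a3=1.106, a4=1.785, a0=4.155; τ=−ln(0.2731)/4.155=0.312 → t=1.086; u2·a0=0.6031·4.155=2.506; a1+…+a3=2.370 < 2.506 ≤ a1+…+a4=4.155 → R4 fires; Z=22 X=6 M=2
Draw 8: a1=0.598, a2=0.666, a3=0.948, a4=1.530, a0=3.742; τ=−ln(0.2054)/3.742=0.423 → t=1.509; u2·a0=0.7520·3.742=2.814; a1+…+a3=2.212 < 2.814 ≤ a1+…+a4=3.742 → R4 fires; Z=24 X=5 M=2
Draw 9: a1=0.598, a2=0.666, a3=0.790, a4=1.275, a0=3.329; τ=−ln(0.4880)/3.329=0.216 → t=1.725; u2·a0=0.4956·3.329=1.650; a1+a2=1.264 < 1.650 ≤ a1+…+a3=2.054 → R3 fires; Z=26 X=4 M=1
Draw 10: a1=0.299, a2=0.333, a3=0.316, a4=1.020, a0=1.968; τ=−ln(0.2768)/1.968=0.653 → t=2.378 > T=1.79: stop.
Z first becomes ≥ 22 when it reaches 22 at the event at t=1.086.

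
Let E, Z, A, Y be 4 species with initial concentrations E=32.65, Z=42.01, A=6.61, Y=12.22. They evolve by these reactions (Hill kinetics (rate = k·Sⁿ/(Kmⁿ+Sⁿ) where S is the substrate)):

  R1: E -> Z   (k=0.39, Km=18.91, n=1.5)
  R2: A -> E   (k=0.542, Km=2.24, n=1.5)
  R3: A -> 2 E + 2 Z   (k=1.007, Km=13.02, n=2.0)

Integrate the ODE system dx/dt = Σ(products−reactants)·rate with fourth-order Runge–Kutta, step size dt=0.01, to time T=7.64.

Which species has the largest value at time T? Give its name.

RK4 with dt=0.01: 764 steps to T=7.64. Trajectory (selected grid times):
t=0.00: E=32.65 Z=42.01 A=6.61 Y=12.22
t=0.85: E=33.13 Z=42.57 A=6.07 Y=12.22
t=1.70: E=33.55 Z=43.08 A=5.55 Y=12.22
t=2.55: E=33.92 Z=43.56 A=5.07 Y=12.22
t=3.40: E=34.25 Z=44.00 A=4.61 Y=12.22
t=4.24: E=34.52 Z=44.41 A=4.19 Y=12.22
t=5.09: E=34.76 Z=44.79 A=3.80 Y=12.22
t=5.94: E=34.95 Z=45.15 A=3.43 Y=12.22
t=6.79: E=35.11 Z=45.49 A=3.08 Y=12.22
t=7.64: E=35.23 Z=45.81 A=2.77 Y=12.22
At T=7.64: E=35.23 Z=45.81 A=2.77 Y=12.22; the largest is Z.

Dominant species at T: Z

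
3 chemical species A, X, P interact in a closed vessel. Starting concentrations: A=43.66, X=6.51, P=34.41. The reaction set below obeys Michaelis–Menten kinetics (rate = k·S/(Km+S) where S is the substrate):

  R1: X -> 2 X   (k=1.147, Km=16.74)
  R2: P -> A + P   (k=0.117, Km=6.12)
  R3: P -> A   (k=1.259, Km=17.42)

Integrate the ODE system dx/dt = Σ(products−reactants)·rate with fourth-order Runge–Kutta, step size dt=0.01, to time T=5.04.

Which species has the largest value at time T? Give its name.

RK4 with dt=0.01: 504 steps to T=5.04. Trajectory (selected grid times):
t=0.00: A=43.66 X=6.51 P=34.41
t=0.56: A=44.18 X=6.69 P=33.94
t=1.12: A=44.70 X=6.88 P=33.48
t=1.68: A=45.22 X=7.07 P=33.02
t=2.24: A=45.74 X=7.26 P=32.56
t=2.80: A=46.25 X=7.45 P=32.10
t=3.36: A=46.76 X=7.65 P=31.64
t=3.92: A=47.27 X=7.86 P=31.19
t=4.48: A=47.77 X=8.06 P=30.74
t=5.04: A=48.28 X=8.27 P=30.29
At T=5.04: A=48.28 X=8.27 P=30.29; the largest is A.

Dominant species at T: A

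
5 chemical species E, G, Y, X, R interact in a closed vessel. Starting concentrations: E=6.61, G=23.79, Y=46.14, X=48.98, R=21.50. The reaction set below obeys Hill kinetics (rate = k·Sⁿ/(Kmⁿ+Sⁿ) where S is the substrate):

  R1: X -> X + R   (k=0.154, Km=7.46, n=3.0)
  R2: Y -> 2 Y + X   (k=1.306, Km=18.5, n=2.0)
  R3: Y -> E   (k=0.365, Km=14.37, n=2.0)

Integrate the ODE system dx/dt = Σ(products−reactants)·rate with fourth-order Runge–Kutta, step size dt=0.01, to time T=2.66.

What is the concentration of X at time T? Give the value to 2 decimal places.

RK4 with dt=0.01: 266 steps to T=2.66. Trajectory (selected grid times):
t=0.00: E=6.61 G=23.79 Y=46.14 X=48.98 R=21.50
t=0.30: E=6.71 G=23.79 Y=46.38 X=49.32 R=21.55
t=0.59: E=6.81 G=23.79 Y=46.61 X=49.64 R=21.59
t=0.89: E=6.91 G=23.79 Y=46.85 X=49.98 R=21.64
t=1.18: E=7.00 G=23.79 Y=47.08 X=50.31 R=21.68
t=1.48: E=7.10 G=23.79 Y=47.32 X=50.65 R=21.73
t=1.77: E=7.20 G=23.79 Y=47.55 X=50.98 R=21.77
t=2.07: E=7.30 G=23.79 Y=47.79 X=51.32 R=21.82
t=2.36: E=7.40 G=23.79 Y=48.02 X=51.65 R=21.86
t=2.66: E=7.50 G=23.79 Y=48.26 X=51.99 R=21.91
Read off X at T=2.66: 51.99

X at T = 51.99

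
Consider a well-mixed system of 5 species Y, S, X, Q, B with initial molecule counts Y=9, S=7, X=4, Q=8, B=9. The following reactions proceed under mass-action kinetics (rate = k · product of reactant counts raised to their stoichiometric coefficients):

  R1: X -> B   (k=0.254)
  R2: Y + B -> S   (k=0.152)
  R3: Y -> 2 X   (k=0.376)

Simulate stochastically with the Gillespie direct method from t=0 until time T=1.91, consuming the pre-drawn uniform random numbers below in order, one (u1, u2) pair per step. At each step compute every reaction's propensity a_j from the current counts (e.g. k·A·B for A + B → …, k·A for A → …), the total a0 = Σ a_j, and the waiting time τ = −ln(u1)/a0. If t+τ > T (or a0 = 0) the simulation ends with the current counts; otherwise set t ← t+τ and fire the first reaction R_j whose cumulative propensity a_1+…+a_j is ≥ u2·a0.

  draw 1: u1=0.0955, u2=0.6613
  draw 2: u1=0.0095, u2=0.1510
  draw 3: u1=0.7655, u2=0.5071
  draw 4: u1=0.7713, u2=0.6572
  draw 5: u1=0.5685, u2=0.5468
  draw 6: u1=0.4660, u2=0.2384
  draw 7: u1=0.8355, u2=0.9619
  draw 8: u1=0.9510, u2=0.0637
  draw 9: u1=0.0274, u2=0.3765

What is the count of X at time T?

X at T = 5

t=0.000: Y=9 S=7 X=4 Q=8 B=9
Draw 1: a1=1.016, a2=12.312, a3=3.384, a0=16.712; τ=−ln(0.0955)/16.712=0.141 → t=0.141; u2·a0=0.6613·16.712=11.052; a1=1.016 < 11.052 ≤ a1+a2=13.328 → R2 fires; Y=8 S=8 X=4 Q=8 B=8
Draw 2: a1=1.016, a2=9.728, a3=3.008, a0=13.752; τ=−ln(0.0095)/13.752=0.339 → t=0.479; u2·a0=0.1510·13.752=2.077; a1=1.016 < 2.077 ≤ a1+a2=10.744 → R2 fires; Y=7 S=9 X=4 Q=8 B=7
Draw 3: a1=1.016, a2=7.448, a3=2.632, a0=11.096; τ=−ln(0.7655)/11.096=0.024 → t=0.503; u2·a0=0.5071·11.096=5.627; a1=1.016 < 5.627 ≤ a1+a2=8.464 → R2 fires; Y=6 S=10 X=4 Q=8 B=6
Draw 4: a1=1.016, a2=5.472, a3=2.256, a0=8.744; τ=−ln(0.7713)/8.744=0.030 → t=0.533; u2·a0=0.6572·8.744=5.747; a1=1.016 < 5.747 ≤ a1+a2=6.488 → R2 fires; Y=5 S=11 X=4 Q=8 B=5
Draw 5: a1=1.016, a2=3.800, a3=1.880, a0=6.696; τ=−ln(0.5685)/6.696=0.084 → t=0.617; u2·a0=0.5468·6.696=3.661; a1=1.016 < 3.661 ≤ a1+a2=4.816 → R2 fires; Y=4 S=12 X=4 Q=8 B=4
Draw 6: a1=1.016, a2=2.432, a3=1.504, a0=4.952; τ=−ln(0.4660)/4.952=0.154 → t=0.771; u2·a0=0.2384·4.952=1.181; a1=1.016 < 1.181 ≤ a1+a2=3.448 → R2 fires; Y=3 S=13 X=4 Q=8 B=3
Draw 7: a1=1.016, a2=1.368, a3=1.128, a0=3.512; τ=−ln(0.8355)/3.512=0.051 → t=0.823; u2·a0=0.9619·3.512=3.378; a1+a2=2.384 < 3.378 ≤ a1+…+a3=3.512 → R3 fires; Y=2 S=13 X=6 Q=8 B=3
Draw 8: a1=1.524, a2=0.912, a3=0.752, a0=3.188; τ=−ln(0.9510)/3.188=0.016 → t=0.838; u2·a0=0.0637·3.188=0.203 ≤ a1=1.524 → R1 fires; Y=2 S=13 X=5 Q=8 B=4
Draw 9: a1=1.270, a2=1.216, a3=0.752, a0=3.238; τ=−ln(0.0274)/3.238=1.111 → t=1.949 > T=1.91: stop.
Read off X at T=1.91: 5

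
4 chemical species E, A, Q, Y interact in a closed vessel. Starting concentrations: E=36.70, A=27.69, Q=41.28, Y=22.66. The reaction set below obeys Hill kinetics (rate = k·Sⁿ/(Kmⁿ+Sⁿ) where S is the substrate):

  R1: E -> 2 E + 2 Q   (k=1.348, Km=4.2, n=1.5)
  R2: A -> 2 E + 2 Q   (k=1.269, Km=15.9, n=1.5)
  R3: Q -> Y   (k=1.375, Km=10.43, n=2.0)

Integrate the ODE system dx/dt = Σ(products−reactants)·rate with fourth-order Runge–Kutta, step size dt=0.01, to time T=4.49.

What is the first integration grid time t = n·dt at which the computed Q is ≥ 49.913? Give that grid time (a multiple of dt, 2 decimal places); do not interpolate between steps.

Threshold first reached at t = 2.85

RK4 with dt=0.01: 449 steps to T=4.49. Trajectory (selected grid times):
t=0.00: E=36.70 A=27.69 Q=41.28 Y=22.66
t=0.50: E=38.23 A=27.25 Q=42.81 Y=23.31
t=1.00: E=39.76 A=26.81 Q=44.34 Y=23.96
t=1.50: E=41.28 A=26.38 Q=45.86 Y=24.61
t=2.00: E=42.79 A=25.95 Q=47.37 Y=25.27
t=2.49: E=44.27 A=25.53 Q=48.85 Y=25.91
t=2.84: E=45.32 A=25.23 Q=49.90 Y=26.37
t=2.85: E=45.35 A=25.22 Q=49.93 Y=26.38
t=2.99: E=45.77 A=25.11 Q=50.35 Y=26.57
t=3.49: E=47.27 A=24.69 Q=51.84 Y=27.23
t=3.99: E=48.76 A=24.27 Q=53.33 Y=27.89
t=4.49: E=50.24 A=23.86 Q=54.80 Y=28.55
Q(2.84)=49.898 < 49.913 but Q(2.85)=49.928 ≥ 49.913, so the first grid time is t=2.85.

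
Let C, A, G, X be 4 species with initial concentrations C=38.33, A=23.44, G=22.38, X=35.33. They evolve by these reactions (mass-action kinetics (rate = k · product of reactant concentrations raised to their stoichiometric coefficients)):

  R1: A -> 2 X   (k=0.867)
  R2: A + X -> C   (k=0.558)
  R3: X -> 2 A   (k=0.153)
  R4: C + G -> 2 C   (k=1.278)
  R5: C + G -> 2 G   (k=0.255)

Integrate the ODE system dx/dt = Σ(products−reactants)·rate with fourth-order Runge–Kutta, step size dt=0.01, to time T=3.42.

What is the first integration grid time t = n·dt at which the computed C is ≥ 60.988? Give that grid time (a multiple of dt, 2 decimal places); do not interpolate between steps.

RK4 with dt=0.01: 342 steps to T=3.42. Trajectory (selected grid times):
t=0.00: C=38.33 A=23.44 G=22.38 X=35.33
t=0.02: C=59.64 A=16.31 G=8.05 X=28.93
t=0.03: C=65.80 A=13.93 G=4.23 X=26.80
t=0.38: C=83.89 A=0.84 G=0.00 X=14.18
t=0.76: C=85.55 A=0.50 G=0.00 X=12.15
t=1.14: C=86.73 A=0.48 G=0.00 X=10.63
t=1.52: C=87.75 A=0.47 G=0.00 X=9.36
t=1.90: C=88.62 A=0.47 G=0.00 X=8.28
t=2.28: C=89.39 A=0.46 G=0.00 X=7.36
t=2.66: C=90.06 A=0.45 G=0.00 X=6.59
t=3.04: C=90.64 A=0.44 G=0.00 X=5.93
t=3.42: C=91.17 A=0.43 G=0.00 X=5.37
C(0.02)=59.641 < 60.988 but C(0.03)=65.800 ≥ 60.988, so the first grid time is t=0.03.

Threshold first reached at t = 0.03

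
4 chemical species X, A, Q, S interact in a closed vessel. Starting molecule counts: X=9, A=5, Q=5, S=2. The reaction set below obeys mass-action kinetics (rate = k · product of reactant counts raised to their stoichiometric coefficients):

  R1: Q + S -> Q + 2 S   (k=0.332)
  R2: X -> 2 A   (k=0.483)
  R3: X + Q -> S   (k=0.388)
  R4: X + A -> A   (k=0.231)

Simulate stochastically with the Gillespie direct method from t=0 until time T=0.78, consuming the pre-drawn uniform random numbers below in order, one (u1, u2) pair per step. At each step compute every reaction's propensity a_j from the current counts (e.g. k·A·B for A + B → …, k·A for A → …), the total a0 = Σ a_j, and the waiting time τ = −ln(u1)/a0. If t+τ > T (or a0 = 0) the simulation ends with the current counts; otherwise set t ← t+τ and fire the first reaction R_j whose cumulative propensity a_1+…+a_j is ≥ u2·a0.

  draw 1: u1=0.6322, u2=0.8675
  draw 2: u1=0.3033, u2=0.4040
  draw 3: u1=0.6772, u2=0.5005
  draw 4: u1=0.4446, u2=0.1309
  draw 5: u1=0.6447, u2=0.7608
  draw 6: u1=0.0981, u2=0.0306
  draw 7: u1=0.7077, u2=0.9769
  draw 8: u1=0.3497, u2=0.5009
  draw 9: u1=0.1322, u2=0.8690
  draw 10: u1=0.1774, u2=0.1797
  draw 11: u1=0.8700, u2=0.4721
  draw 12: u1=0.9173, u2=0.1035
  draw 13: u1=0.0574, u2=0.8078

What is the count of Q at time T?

Q at T = 2

t=0.000: X=9 A=5 Q=5 S=2
Draw 1: a1=3.320, a2=4.347, a3=17.460, a4=10.395, a0=35.522; τ=−ln(0.6322)/35.522=0.013 → t=0.013; u2·a0=0.8675·35.522=30.815; a1+…+a3=25.127 < 30.815 ≤ a1+…+a4=35.522 → R4 fires; X=8 A=5 Q=5 S=2
Draw 2: a1=3.320, a2=3.864, a3=15.520, a4=9.240, a0=31.944; τ=−ln(0.3033)/31.944=0.037 → t=0.050; u2·a0=0.4040·31.944=12.905; a1+a2=7.184 < 12.905 ≤ a1+…+a3=22.704 → R3 fires; X=7 A=5 Q=4 S=3
Draw 3: a1=3.984, a2=3.381, a3=10.864, a4=8.085, a0=26.314; τ=−ln(0.6772)/26.314=0.015 → t=0.065; u2·a0=0.5005·26.314=13.170; a1+a2=7.365 < 13.170 ≤ a1+…+a3=18.229 → R3 fires; X=6 A=5 Q=3 S=4
Draw 4: a1=3.984, a2=2.898, a3=6.984, a4=6.930, a0=20.796; τ=−ln(0.4446)/20.796=0.039 → t=0.104; u2·a0=0.1309·20.796=2.722 ≤ a1=3.984 → R1 fires; X=6 A=5 Q=3 S=5
Draw 5: a1=4.980, a2=2.898, a3=6.984, a4=6.930, a0=21.792; τ=−ln(0.6447)/21.792=0.020 → t=0.124; u2·a0=0.7608·21.792=16.579; a1+…+a3=14.862 < 16.579 ≤ a1+…+a4=21.792 → R4 fires; X=5 A=5 Q=3 S=5
Draw 6: a1=4.980, a2=2.415, a3=5.820, a4=5.775, a0=18.990; τ=−ln(0.0981)/18.990=0.122 → t=0.246; u2·a0=0.0306·18.990=0.581 ≤ a1=4.980 → R1 fires; X=5 A=5 Q=3 S=6
Draw 7: a1=5.976, a2=2.415, a3=5.820, a4=5.775, a0=19.986; τ=−ln(0.7077)/19.986=0.017 → t=0.264; u2·a0=0.9769·19.986=19.524; a1+…+a3=14.211 < 19.524 ≤ a1+…+a4=19.986 → R4 fires; X=4 A=5 Q=3 S=6
Draw 8: a1=5.976, a2=1.932, a3=4.656, a4=4.620, a0=17.184; τ=−ln(0.3497)/17.184=0.061 → t=0.325; u2·a0=0.5009·17.184=8.607; a1+a2=7.908 < 8.607 ≤ a1+…+a3=12.564 → R3 fires; X=3 A=5 Q=2 S=7
Draw 9: a1=4.648, a2=1.449, a3=2.328, a4=3.465, a0=11.890; τ=−ln(0.1322)/11.890=0.170 → t=0.495; u2·a0=0.8690·11.890=10.332; a1+…+a3=8.425 < 10.332 ≤ a1+…+a4=11.890 → R4 fires; X=2 A=5 Q=2 S=7
Draw 10: a1=4.648, a2=0.966, a3=1.552, a4=2.310, a0=9.476; τ=−ln(0.1774)/9.476=0.182 → t=0.678; u2·a0=0.1797·9.476=1.703 ≤ a1=4.648 → R1 fires; X=2 A=5 Q=2 S=8
Draw 11: a1=5.312, a2=0.966, a3=1.552, a4=2.310, a0=10.140; τ=−ln(0.8700)/10.140=0.014 → t=0.691; u2·a0=0.4721·10.140=4.787 ≤ a1=5.312 → R1 fires; X=2 A=5 Q=2 S=9
Draw 12: a1=5.976, a2=0.966, a3=1.552, a4=2.310, a0=10.804; τ=−ln(0.9173)/10.804=0.008 → t=0.699; u2·a0=0.1035·10.804=1.118 ≤ a1=5.976 → R1 fires; X=2 A=5 Q=2 S=10
Draw 13: a1=6.640, a2=0.966, a3=1.552, a4=2.310, a0=11.468; τ=−ln(0.0574)/11.468=0.249 → t=0.948 > T=0.78: stop.
Read off Q at T=0.78: 2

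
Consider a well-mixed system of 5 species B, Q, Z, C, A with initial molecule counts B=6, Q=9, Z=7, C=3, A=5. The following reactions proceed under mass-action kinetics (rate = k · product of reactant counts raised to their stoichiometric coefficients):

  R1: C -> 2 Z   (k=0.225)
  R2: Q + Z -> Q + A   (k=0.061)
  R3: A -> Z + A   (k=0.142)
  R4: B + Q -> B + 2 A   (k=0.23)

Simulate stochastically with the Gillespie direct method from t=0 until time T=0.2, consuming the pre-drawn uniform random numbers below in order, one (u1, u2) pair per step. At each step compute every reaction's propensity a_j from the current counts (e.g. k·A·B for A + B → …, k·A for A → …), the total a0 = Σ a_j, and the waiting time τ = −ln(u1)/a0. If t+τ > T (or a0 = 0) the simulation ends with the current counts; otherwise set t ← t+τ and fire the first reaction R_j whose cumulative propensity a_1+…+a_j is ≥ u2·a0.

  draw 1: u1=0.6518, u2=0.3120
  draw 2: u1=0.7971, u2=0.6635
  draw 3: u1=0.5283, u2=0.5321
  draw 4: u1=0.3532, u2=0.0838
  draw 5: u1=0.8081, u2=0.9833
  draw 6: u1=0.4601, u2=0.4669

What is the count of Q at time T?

Q at T = 5

t=0.000: B=6 Q=9 Z=7 C=3 A=5
Draw 1: a1=0.675, a2=3.843, a3=0.710, a4=12.420, a0=17.648; τ=−ln(0.6518)/17.648=0.024 → t=0.024; u2·a0=0.3120·17.648=5.506; a1+…+a3=5.228 < 5.506 ≤ a1+…+a4=17.648 → R4 fires; B=6 Q=8 Z=7 C=3 A=7
Draw 2: a1=0.675, a2=3.416, a3=0.994, a4=11.040, a0=16.125; τ=−ln(0.7971)/16.125=0.014 → t=0.038; u2·a0=0.6635·16.125=10.699; a1+…+a3=5.085 < 10.699 ≤ a1+…+a4=16.125 → R4 fires; B=6 Q=7 Z=7 C=3 A=9
Draw 3: a1=0.675, a2=2.989, a3=1.278, a4=9.660, a0=14.602; τ=−ln(0.5283)/14.602=0.044 → t=0.082; u2·a0=0.5321·14.602=7.770; a1+…+a3=4.942 < 7.770 ≤ a1+…+a4=14.602 → R4 fires; B=6 Q=6 Z=7 C=3 A=11
Draw 4: a1=0.675, a2=2.562, a3=1.562, a4=8.280, a0=13.079; τ=−ln(0.3532)/13.079=0.080 → t=0.162; u2·a0=0.0838·13.079=1.096; a1=0.675 < 1.096 ≤ a1+a2=3.237 → R2 fires; B=6 Q=6 Z=6 C=3 A=12
Draw 5: a1=0.675, a2=2.196, a3=1.704, a4=8.280, a0=12.855; τ=−ln(0.8081)/12.855=0.017 → t=0.178; u2·a0=0.9833·12.855=12.640; a1+…+a3=4.575 < 12.640 ≤ a1+…+a4=12.855 → R4 fires; B=6 Q=5 Z=6 C=3 A=14
Draw 6: a1=0.675, a2=1.830, a3=1.988, a4=6.900, a0=11.393; τ=−ln(0.4601)/11.393=0.068 → t=0.246 > T=0.2: stop.
Read off Q at T=0.2: 5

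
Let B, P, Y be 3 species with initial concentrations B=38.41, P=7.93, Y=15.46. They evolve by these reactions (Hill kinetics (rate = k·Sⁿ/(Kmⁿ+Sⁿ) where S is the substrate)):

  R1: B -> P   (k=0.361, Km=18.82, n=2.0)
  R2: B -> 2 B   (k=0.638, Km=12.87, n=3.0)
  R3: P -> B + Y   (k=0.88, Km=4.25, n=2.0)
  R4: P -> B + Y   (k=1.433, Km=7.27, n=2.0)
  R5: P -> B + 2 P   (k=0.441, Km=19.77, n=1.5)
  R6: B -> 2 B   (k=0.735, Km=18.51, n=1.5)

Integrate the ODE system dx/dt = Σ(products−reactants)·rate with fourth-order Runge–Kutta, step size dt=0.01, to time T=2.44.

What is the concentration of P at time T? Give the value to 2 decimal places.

RK4 with dt=0.01: 244 steps to T=2.44. Trajectory (selected grid times):
t=0.00: B=38.41 P=7.93 Y=15.46
t=0.27: B=39.06 P=7.64 Y=15.85
t=0.54: B=39.70 P=7.37 Y=16.23
t=0.81: B=40.33 P=7.10 Y=16.60
t=1.08: B=40.94 P=6.84 Y=16.96
t=1.36: B=41.57 P=6.58 Y=17.32
t=1.63: B=42.17 P=6.35 Y=17.65
t=1.90: B=42.75 P=6.12 Y=17.98
t=2.17: B=43.33 P=5.90 Y=18.30
t=2.44: B=43.89 P=5.70 Y=18.60
Read off P at T=2.44: 5.70

P at T = 5.70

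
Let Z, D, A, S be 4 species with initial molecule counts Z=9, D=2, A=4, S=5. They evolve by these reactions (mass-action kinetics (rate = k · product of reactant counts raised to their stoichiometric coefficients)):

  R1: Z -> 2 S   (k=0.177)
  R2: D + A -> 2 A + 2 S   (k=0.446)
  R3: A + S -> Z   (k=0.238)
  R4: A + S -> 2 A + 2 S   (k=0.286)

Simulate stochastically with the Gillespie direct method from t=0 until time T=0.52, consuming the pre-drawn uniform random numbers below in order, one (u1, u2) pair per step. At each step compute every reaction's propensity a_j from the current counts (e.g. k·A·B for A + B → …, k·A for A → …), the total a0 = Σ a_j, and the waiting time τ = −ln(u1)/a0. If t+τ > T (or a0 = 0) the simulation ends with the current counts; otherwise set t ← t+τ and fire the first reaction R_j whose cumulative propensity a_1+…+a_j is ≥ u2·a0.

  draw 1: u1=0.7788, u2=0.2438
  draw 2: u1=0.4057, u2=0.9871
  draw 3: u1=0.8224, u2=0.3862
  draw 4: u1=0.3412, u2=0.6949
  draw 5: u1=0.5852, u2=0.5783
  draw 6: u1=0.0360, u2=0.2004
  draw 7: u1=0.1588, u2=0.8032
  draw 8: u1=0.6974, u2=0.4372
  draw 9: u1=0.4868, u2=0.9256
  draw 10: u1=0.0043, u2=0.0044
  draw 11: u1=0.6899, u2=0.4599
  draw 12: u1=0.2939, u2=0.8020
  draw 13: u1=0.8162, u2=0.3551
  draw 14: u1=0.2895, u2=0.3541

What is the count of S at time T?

t=0.000: Z=9 D=2 A=4 S=5
Draw 1: a1=1.593, a2=3.568, a3=4.760, a4=5.720, a0=15.641; τ=−ln(0.7788)/15.641=0.016 → t=0.016; u2·a0=0.2438·15.641=3.813; a1=1.593 < 3.813 ≤ a1+a2=5.161 → R2 fires; Z=9 D=1 A=5 S=7
Draw 2: a1=1.593, a2=2.230, a3=8.330, a4=10.010, a0=22.163; τ=−ln(0.4057)/22.163=0.041 → t=0.057; u2·a0=0.9871·22.163=21.877; a1+…+a3=12.153 < 21.877 ≤ a1+…+a4=22.163 → R4 fires; Z=9 D=1 A=6 S=8
Draw 3: a1=1.593, a2=2.676, a3=11.424, a4=13.728, a0=29.421; τ=−ln(0.8224)/29.421=0.007 → t=0.063; u2·a0=0.3862·29.421=11.362; a1+a2=4.269 < 11.362 ≤ a1+…+a3=15.693 → R3 fires; Z=10 D=1 A=5 S=7
Draw 4: a1=1.770, a2=2.230, a3=8.330, a4=10.010, a0=22.340; τ=−ln(0.3412)/22.340=0.048 → t=0.111; u2·a0=0.6949·22.340=15.524; a1+…+a3=12.330 < 15.524 ≤ a1+…+a4=22.340 → R4 fires; Z=10 D=1 A=6 S=8
Draw 5: a1=1.770, a2=2.676, a3=11.424, a4=13.728, a0=29.598; τ=−ln(0.5852)/29.598=0.018 → t=0.130; u2·a0=0.5783·29.598=17.117; a1+…+a3=15.870 < 17.117 ≤ a1+…+a4=29.598 → R4 fires; Z=10 D=1 A=7 S=9
Draw 6: a1=1.770, a2=3.122, a3=14.994, a4=18.018, a0=37.904; τ=−ln(0.0360)/37.904=0.088 → t=0.217; u2·a0=0.2004·37.904=7.596; a1+a2=4.892 < 7.596 ≤ a1+…+a3=19.886 → R3 fires; Z=11 D=1 A=6 S=8
Draw 7: a1=1.947, a2=2.676, a3=11.424, a4=13.728, a0=29.775; τ=−ln(0.1588)/29.775=0.062 → t=0.279; u2·a0=0.8032·29.775=23.915; a1+…+a3=16.047 < 23.915 ≤ a1+…+a4=29.775 → R4 fires; Z=11 D=1 A=7 S=9
Draw 8: a1=1.947, a2=3.122, a3=14.994, a4=18.018, a0=38.081; τ=−ln(0.6974)/38.081=0.009 → t=0.289; u2·a0=0.4372·38.081=16.649; a1+a2=5.069 < 16.649 ≤ a1+…+a3=20.063 → R3 fires; Z=12 D=1 A=6 S=8
Draw 9: a1=2.124, a2=2.676, a3=11.424, a4=13.728, a0=29.952; τ=−ln(0.4868)/29.952=0.024 → t=0.313; u2·a0=0.9256·29.952=27.724; a1+…+a3=16.224 < 27.724 ≤ a1+…+a4=29.952 → R4 fires; Z=12 D=1 A=7 S=9
Draw 10: a1=2.124, a2=3.122, a3=14.994, a4=18.018, a0=38.258; τ=−ln(0.0043)/38.258=0.142 → t=0.455; u2·a0=0.0044·38.258=0.168 ≤ a1=2.124 → R1 fires; Z=11 D=1 A=7 S=11
Draw 11: a1=1.947, a2=3.122, a3=18.326, a4=22.022, a0=45.417; τ=−ln(0.6899)/45.417=0.008 → t=0.463; u2·a0=0.4599·45.417=20.887; a1+a2=5.069 < 20.887 ≤ a1+…+a3=23.395 → R3 fires; Z=12 D=1 A=6 S=10
Draw 12: a1=2.124, a2=2.676, a3=14.280, a4=17.160, a0=36.240; τ=−ln(0.2939)/36.240=0.034 → t=0.497; u2·a0=0.8020·36.240=29.064; a1+…+a3=19.080 < 29.064 ≤ a1+…+a4=36.240 → R4 fires; Z=12 D=1 A=7 S=11
Draw 13: a1=2.124, a2=3.122, a3=18.326, a4=22.022, a0=45.594; τ=−ln(0.8162)/45.594=0.004 → t=0.501; u2·a0=0.3551·45.594=16.190; a1+a2=5.246 < 16.190 ≤ a1+…+a3=23.572 → R3 fires; Z=13 D=1 A=6 S=10
Draw 14: a1=2.301, a2=2.676, a3=14.280, a4=17.160, a0=36.417; τ=−ln(0.2895)/36.417=0.034 → t=0.535 > T=0.52: stop.
Read off S at T=0.52: 10

S at T = 10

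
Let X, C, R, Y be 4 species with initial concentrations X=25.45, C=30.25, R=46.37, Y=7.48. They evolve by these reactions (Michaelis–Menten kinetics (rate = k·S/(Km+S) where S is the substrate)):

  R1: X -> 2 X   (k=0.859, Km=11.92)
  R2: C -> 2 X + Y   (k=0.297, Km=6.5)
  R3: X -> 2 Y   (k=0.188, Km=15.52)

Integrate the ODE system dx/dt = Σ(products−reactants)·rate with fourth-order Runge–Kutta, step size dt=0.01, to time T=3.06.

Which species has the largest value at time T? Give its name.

Dominant species at T: R

RK4 with dt=0.01: 306 steps to T=3.06. Trajectory (selected grid times):
t=0.00: X=25.45 C=30.25 R=46.37 Y=7.48
t=0.34: X=25.78 C=30.17 R=46.37 Y=7.64
t=0.68: X=26.10 C=30.08 R=46.37 Y=7.81
t=1.02: X=26.43 C=30.00 R=46.37 Y=7.97
t=1.36: X=26.76 C=29.92 R=46.37 Y=8.13
t=1.70: X=27.08 C=29.83 R=46.37 Y=8.30
t=2.04: X=27.41 C=29.75 R=46.37 Y=8.46
t=2.38: X=27.74 C=29.67 R=46.37 Y=8.63
t=2.72: X=28.07 C=29.59 R=46.37 Y=8.79
t=3.06: X=28.40 C=29.50 R=46.37 Y=8.96
At T=3.06: X=28.40 C=29.50 R=46.37 Y=8.96; the largest is R.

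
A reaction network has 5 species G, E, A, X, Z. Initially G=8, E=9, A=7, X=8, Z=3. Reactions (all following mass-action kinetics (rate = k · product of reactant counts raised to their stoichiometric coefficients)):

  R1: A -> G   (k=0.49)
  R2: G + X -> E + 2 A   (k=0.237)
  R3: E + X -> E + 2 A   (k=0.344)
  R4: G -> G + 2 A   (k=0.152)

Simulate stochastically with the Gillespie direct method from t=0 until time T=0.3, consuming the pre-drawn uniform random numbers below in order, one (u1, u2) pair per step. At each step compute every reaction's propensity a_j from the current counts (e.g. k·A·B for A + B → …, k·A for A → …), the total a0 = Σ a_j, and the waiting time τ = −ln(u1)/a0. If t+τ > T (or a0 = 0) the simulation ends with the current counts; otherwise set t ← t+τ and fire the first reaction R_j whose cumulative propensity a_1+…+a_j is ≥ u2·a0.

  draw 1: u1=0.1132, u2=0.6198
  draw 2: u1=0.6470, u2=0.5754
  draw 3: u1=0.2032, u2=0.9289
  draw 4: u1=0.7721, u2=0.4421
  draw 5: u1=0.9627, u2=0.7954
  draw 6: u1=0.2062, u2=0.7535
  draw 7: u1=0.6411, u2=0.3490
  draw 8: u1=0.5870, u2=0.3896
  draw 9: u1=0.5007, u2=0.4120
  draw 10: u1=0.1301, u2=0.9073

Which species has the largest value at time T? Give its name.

Dominant species at T: A

t=0.000: G=8 E=9 A=7 X=8 Z=3
Draw 1: a1=3.430, a2=15.168, a3=24.768, a4=1.216, a0=44.582; τ=−ln(0.1132)/44.582=0.049 → t=0.049; u2·a0=0.6198·44.582=27.632; a1+a2=18.598 < 27.632 ≤ a1+…+a3=43.366 → R3 fires; G=8 E=9 A=9 X=7 Z=3
Draw 2: a1=4.410, a2=13.272, a3=21.672, a4=1.216, a0=40.570; τ=−ln(0.6470)/40.570=0.011 → t=0.060; u2·a0=0.5754·40.570=23.344; a1+a2=17.682 < 23.344 ≤ a1+…+a3=39.354 → R3 fires; G=8 E=9 A=11 X=6 Z=3
Draw 3: a1=5.390, a2=11.376, a3=18.576, a4=1.216, a0=36.558; τ=−ln(0.2032)/36.558=0.044 → t=0.103; u2·a0=0.9289·36.558=33.959; a1+a2=16.766 < 33.959 ≤ a1+…+a3=35.342 → R3 fires; G=8 E=9 A=13 X=5 Z=3
Draw 4: a1=6.370, a2=9.480, a3=15.480, a4=1.216, a0=32.546; τ=−ln(0.7721)/32.546=0.008 → t=0.111; u2·a0=0.4421·32.546=14.389; a1=6.370 < 14.389 ≤ a1+a2=15.850 → R2 fires; G=7 E=10 A=15 X=4 Z=3
Draw 5: a1=7.350, a2=6.636, a3=13.760, a4=1.064, a0=28.810; τ=−ln(0.9627)/28.810=0.001 → t=0.112; u2·a0=0.7954·28.810=22.915; a1+a2=13.986 < 22.915 ≤ a1+…+a3=27.746 → R3 fires; G=7 E=10 A=17 X=3 Z=3
Draw 6: a1=8.330, a2=4.977, a3=10.320, a4=1.064, a0=24.691; τ=−ln(0.2062)/24.691=0.064 → t=0.176; u2·a0=0.7535·24.691=18.605; a1+a2=13.307 < 18.605 ≤ a1+…+a3=23.627 → R3 fires; G=7 E=10 A=19 X=2 Z=3
Draw 7: a1=9.310, a2=3.318, a3=6.880, a4=1.064, a0=20.572; τ=−ln(0.6411)/20.572=0.022 → t=0.198; u2·a0=0.3490·20.572=7.180 ≤ a1=9.310 → R1 fires; G=8 E=10 A=18 X=2 Z=3
Draw 8: a1=8.820, a2=3.792, a3=6.880, a4=1.216, a0=20.708; τ=−ln(0.5870)/20.708=0.026 → t=0.224; u2·a0=0.3896·20.708=8.068 ≤ a1=8.820 → R1 fires; G=9 E=10 A=17 X=2 Z=3
Draw 9: a1=8.330, a2=4.266, a3=6.880, a4=1.368, a0=20.844; τ=−ln(0.5007)/20.844=0.033 → t=0.257; u2·a0=0.4120·20.844=8.588; a1=8.330 < 8.588 ≤ a1+a2=12.596 → R2 fires; G=8 E=11 A=19 X=1 Z=3
Draw 10: a1=9.310, a2=1.896, a3=3.784, a4=1.216, a0=16.206; τ=−ln(0.1301)/16.206=0.126 → t=0.383 > T=0.3: stop.
At T=0.3: G=8 E=11 A=19 X=1 Z=3; the largest is A.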